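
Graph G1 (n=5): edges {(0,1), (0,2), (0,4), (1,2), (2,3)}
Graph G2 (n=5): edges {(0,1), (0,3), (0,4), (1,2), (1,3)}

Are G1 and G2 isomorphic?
Yes, isomorphic

The graphs are isomorphic.
One valid mapping φ: V(G1) → V(G2): 0→0, 1→3, 2→1, 3→2, 4→4

Verify φ preserves adjacency — for each edge of G1, its image is an edge of G2:
  (0,1) → (φ(0),φ(1)) = (0,3) ∈ E(G2) ✓
  (0,2) → (φ(0),φ(2)) = (0,1) ∈ E(G2) ✓
  (0,4) → (φ(0),φ(4)) = (0,4) ∈ E(G2) ✓
  (1,2) → (φ(1),φ(2)) = (1,3) ∈ E(G2) ✓
  (2,3) → (φ(2),φ(3)) = (1,2) ∈ E(G2) ✓
All 5 edges of G1 map to edges of G2, and |E(G1)| = |E(G2)| = 5, so φ is a bijection on edges as well as vertices. Hence G1 ≅ G2.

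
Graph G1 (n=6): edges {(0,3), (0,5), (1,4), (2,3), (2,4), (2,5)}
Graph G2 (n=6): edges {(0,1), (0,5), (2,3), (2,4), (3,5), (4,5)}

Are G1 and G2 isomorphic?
Yes, isomorphic

The graphs are isomorphic.
One valid mapping φ: V(G1) → V(G2): 0→2, 1→1, 2→5, 3→4, 4→0, 5→3

Verify φ preserves adjacency — for each edge of G1, its image is an edge of G2:
  (0,3) → (φ(0),φ(3)) = (2,4) ∈ E(G2) ✓
  (0,5) → (φ(0),φ(5)) = (2,3) ∈ E(G2) ✓
  (1,4) → (φ(1),φ(4)) = (0,1) ∈ E(G2) ✓
  (2,3) → (φ(2),φ(3)) = (4,5) ∈ E(G2) ✓
  (2,4) → (φ(2),φ(4)) = (0,5) ∈ E(G2) ✓
  (2,5) → (φ(2),φ(5)) = (3,5) ∈ E(G2) ✓
All 6 edges of G1 map to edges of G2, and |E(G1)| = |E(G2)| = 6, so φ is a bijection on edges as well as vertices. Hence G1 ≅ G2.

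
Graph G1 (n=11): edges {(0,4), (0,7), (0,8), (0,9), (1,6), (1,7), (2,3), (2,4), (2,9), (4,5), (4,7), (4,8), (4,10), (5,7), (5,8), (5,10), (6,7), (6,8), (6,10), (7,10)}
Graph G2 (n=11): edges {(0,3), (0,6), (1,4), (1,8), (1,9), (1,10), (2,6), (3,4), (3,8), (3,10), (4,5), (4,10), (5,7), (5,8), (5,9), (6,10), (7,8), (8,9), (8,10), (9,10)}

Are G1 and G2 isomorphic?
Yes, isomorphic

The graphs are isomorphic.
One valid mapping φ: V(G1) → V(G2): 0→3, 1→7, 2→6, 3→2, 4→10, 5→1, 6→5, 7→8, 8→4, 9→0, 10→9

Verify φ preserves adjacency — for each edge of G1, its image is an edge of G2:
  (0,4) → (φ(0),φ(4)) = (3,10) ∈ E(G2) ✓
  (0,7) → (φ(0),φ(7)) = (3,8) ∈ E(G2) ✓
  (0,8) → (φ(0),φ(8)) = (3,4) ∈ E(G2) ✓
  (0,9) → (φ(0),φ(9)) = (0,3) ∈ E(G2) ✓
  (1,6) → (φ(1),φ(6)) = (5,7) ∈ E(G2) ✓
  (1,7) → (φ(1),φ(7)) = (7,8) ∈ E(G2) ✓
  (2,3) → (φ(2),φ(3)) = (2,6) ∈ E(G2) ✓
  (2,4) → (φ(2),φ(4)) = (6,10) ∈ E(G2) ✓
  (2,9) → (φ(2),φ(9)) = (0,6) ∈ E(G2) ✓
  (4,5) → (φ(4),φ(5)) = (1,10) ∈ E(G2) ✓
  (4,7) → (φ(4),φ(7)) = (8,10) ∈ E(G2) ✓
  (4,8) → (φ(4),φ(8)) = (4,10) ∈ E(G2) ✓
  (4,10) → (φ(4),φ(10)) = (9,10) ∈ E(G2) ✓
  (5,7) → (φ(5),φ(7)) = (1,8) ∈ E(G2) ✓
  (5,8) → (φ(5),φ(8)) = (1,4) ∈ E(G2) ✓
  (5,10) → (φ(5),φ(10)) = (1,9) ∈ E(G2) ✓
  (6,7) → (φ(6),φ(7)) = (5,8) ∈ E(G2) ✓
  (6,8) → (φ(6),φ(8)) = (4,5) ∈ E(G2) ✓
  (6,10) → (φ(6),φ(10)) = (5,9) ∈ E(G2) ✓
  (7,10) → (φ(7),φ(10)) = (8,9) ∈ E(G2) ✓
All 20 edges of G1 map to edges of G2, and |E(G1)| = |E(G2)| = 20, so φ is a bijection on edges as well as vertices. Hence G1 ≅ G2.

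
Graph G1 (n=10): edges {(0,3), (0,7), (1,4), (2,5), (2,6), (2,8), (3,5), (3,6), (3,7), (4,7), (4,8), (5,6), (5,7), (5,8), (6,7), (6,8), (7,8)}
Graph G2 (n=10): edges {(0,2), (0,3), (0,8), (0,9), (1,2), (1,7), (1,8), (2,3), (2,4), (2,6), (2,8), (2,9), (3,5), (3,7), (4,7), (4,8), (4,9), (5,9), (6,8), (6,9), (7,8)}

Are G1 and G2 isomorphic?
No, not isomorphic

The graphs are NOT isomorphic.

Degrees in G1: deg(0)=2, deg(1)=1, deg(2)=3, deg(3)=4, deg(4)=3, deg(5)=5, deg(6)=5, deg(7)=6, deg(8)=5, deg(9)=0.
Sorted degree sequence of G1: [6, 5, 5, 5, 4, 3, 3, 2, 1, 0].
Degrees in G2: deg(0)=4, deg(1)=3, deg(2)=7, deg(3)=4, deg(4)=4, deg(5)=2, deg(6)=3, deg(7)=4, deg(8)=6, deg(9)=5.
Sorted degree sequence of G2: [7, 6, 5, 4, 4, 4, 4, 3, 3, 2].
The (sorted) degree sequence is an isomorphism invariant, so since G1 and G2 have different degree sequences they cannot be isomorphic.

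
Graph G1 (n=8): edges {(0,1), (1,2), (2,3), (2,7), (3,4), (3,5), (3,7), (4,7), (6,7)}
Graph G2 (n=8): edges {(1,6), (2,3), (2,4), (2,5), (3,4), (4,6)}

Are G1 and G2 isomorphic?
No, not isomorphic

The graphs are NOT isomorphic.

Counting triangles (3-cliques): G1 has 2, G2 has 1.
Triangle count is an isomorphism invariant, so differing triangle counts rule out isomorphism.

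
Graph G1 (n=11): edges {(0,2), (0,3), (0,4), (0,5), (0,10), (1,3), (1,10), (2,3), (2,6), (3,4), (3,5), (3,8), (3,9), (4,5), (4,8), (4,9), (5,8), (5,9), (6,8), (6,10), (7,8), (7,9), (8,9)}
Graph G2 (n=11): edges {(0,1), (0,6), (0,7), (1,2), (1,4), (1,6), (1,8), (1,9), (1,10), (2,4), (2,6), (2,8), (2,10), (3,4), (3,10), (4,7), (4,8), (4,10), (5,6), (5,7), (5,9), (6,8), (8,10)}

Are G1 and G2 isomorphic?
Yes, isomorphic

The graphs are isomorphic.
One valid mapping φ: V(G1) → V(G2): 0→6, 1→9, 2→0, 3→1, 4→2, 5→8, 6→7, 7→3, 8→4, 9→10, 10→5

Verify φ preserves adjacency — for each edge of G1, its image is an edge of G2:
  (0,2) → (φ(0),φ(2)) = (0,6) ∈ E(G2) ✓
  (0,3) → (φ(0),φ(3)) = (1,6) ∈ E(G2) ✓
  (0,4) → (φ(0),φ(4)) = (2,6) ∈ E(G2) ✓
  (0,5) → (φ(0),φ(5)) = (6,8) ∈ E(G2) ✓
  (0,10) → (φ(0),φ(10)) = (5,6) ∈ E(G2) ✓
  (1,3) → (φ(1),φ(3)) = (1,9) ∈ E(G2) ✓
  (1,10) → (φ(1),φ(10)) = (5,9) ∈ E(G2) ✓
  (2,3) → (φ(2),φ(3)) = (0,1) ∈ E(G2) ✓
  (2,6) → (φ(2),φ(6)) = (0,7) ∈ E(G2) ✓
  (3,4) → (φ(3),φ(4)) = (1,2) ∈ E(G2) ✓
  (3,5) → (φ(3),φ(5)) = (1,8) ∈ E(G2) ✓
  (3,8) → (φ(3),φ(8)) = (1,4) ∈ E(G2) ✓
  (3,9) → (φ(3),φ(9)) = (1,10) ∈ E(G2) ✓
  (4,5) → (φ(4),φ(5)) = (2,8) ∈ E(G2) ✓
  (4,8) → (φ(4),φ(8)) = (2,4) ∈ E(G2) ✓
  (4,9) → (φ(4),φ(9)) = (2,10) ∈ E(G2) ✓
  (5,8) → (φ(5),φ(8)) = (4,8) ∈ E(G2) ✓
  (5,9) → (φ(5),φ(9)) = (8,10) ∈ E(G2) ✓
  (6,8) → (φ(6),φ(8)) = (4,7) ∈ E(G2) ✓
  (6,10) → (φ(6),φ(10)) = (5,7) ∈ E(G2) ✓
  (7,8) → (φ(7),φ(8)) = (3,4) ∈ E(G2) ✓
  (7,9) → (φ(7),φ(9)) = (3,10) ∈ E(G2) ✓
  (8,9) → (φ(8),φ(9)) = (4,10) ∈ E(G2) ✓
All 23 edges of G1 map to edges of G2, and |E(G1)| = |E(G2)| = 23, so φ is a bijection on edges as well as vertices. Hence G1 ≅ G2.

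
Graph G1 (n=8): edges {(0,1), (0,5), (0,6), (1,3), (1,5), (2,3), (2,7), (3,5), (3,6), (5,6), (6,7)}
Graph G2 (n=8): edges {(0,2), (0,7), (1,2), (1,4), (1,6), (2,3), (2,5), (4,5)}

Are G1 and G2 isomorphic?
No, not isomorphic

The graphs are NOT isomorphic.

Degrees in G1: deg(0)=3, deg(1)=3, deg(2)=2, deg(3)=4, deg(4)=0, deg(5)=4, deg(6)=4, deg(7)=2.
Sorted degree sequence of G1: [4, 4, 4, 3, 3, 2, 2, 0].
Degrees in G2: deg(0)=2, deg(1)=3, deg(2)=4, deg(3)=1, deg(4)=2, deg(5)=2, deg(6)=1, deg(7)=1.
Sorted degree sequence of G2: [4, 3, 2, 2, 2, 1, 1, 1].
The (sorted) degree sequence is an isomorphism invariant, so since G1 and G2 have different degree sequences they cannot be isomorphic.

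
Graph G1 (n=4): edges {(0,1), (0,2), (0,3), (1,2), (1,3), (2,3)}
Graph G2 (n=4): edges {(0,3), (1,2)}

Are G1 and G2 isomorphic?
No, not isomorphic

The graphs are NOT isomorphic.

Connected components of G1: 1 component(s) with vertex sets [[0, 1, 2, 3]], sizes [4].
Connected components of G2: 2 component(s) with vertex sets [[0, 3], [1, 2]], sizes [2, 2].
The number of connected components (and the multiset of component sizes) is an isomorphism invariant — an isomorphism maps each component of G1 bijectively onto a component of G2. Since G1 has 1 component(s) and G2 has 2, they cannot be isomorphic.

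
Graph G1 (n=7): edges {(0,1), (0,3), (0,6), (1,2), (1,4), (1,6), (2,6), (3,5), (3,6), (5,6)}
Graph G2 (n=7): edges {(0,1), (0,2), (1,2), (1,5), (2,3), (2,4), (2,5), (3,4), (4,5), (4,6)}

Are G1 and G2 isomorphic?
Yes, isomorphic

The graphs are isomorphic.
One valid mapping φ: V(G1) → V(G2): 0→5, 1→4, 2→3, 3→1, 4→6, 5→0, 6→2

Verify φ preserves adjacency — for each edge of G1, its image is an edge of G2:
  (0,1) → (φ(0),φ(1)) = (4,5) ∈ E(G2) ✓
  (0,3) → (φ(0),φ(3)) = (1,5) ∈ E(G2) ✓
  (0,6) → (φ(0),φ(6)) = (2,5) ∈ E(G2) ✓
  (1,2) → (φ(1),φ(2)) = (3,4) ∈ E(G2) ✓
  (1,4) → (φ(1),φ(4)) = (4,6) ∈ E(G2) ✓
  (1,6) → (φ(1),φ(6)) = (2,4) ∈ E(G2) ✓
  (2,6) → (φ(2),φ(6)) = (2,3) ∈ E(G2) ✓
  (3,5) → (φ(3),φ(5)) = (0,1) ∈ E(G2) ✓
  (3,6) → (φ(3),φ(6)) = (1,2) ∈ E(G2) ✓
  (5,6) → (φ(5),φ(6)) = (0,2) ∈ E(G2) ✓
All 10 edges of G1 map to edges of G2, and |E(G1)| = |E(G2)| = 10, so φ is a bijection on edges as well as vertices. Hence G1 ≅ G2.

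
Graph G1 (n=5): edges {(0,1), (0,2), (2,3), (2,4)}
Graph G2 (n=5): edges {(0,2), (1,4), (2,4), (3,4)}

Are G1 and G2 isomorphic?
Yes, isomorphic

The graphs are isomorphic.
One valid mapping φ: V(G1) → V(G2): 0→2, 1→0, 2→4, 3→3, 4→1

Verify φ preserves adjacency — for each edge of G1, its image is an edge of G2:
  (0,1) → (φ(0),φ(1)) = (0,2) ∈ E(G2) ✓
  (0,2) → (φ(0),φ(2)) = (2,4) ∈ E(G2) ✓
  (2,3) → (φ(2),φ(3)) = (3,4) ∈ E(G2) ✓
  (2,4) → (φ(2),φ(4)) = (1,4) ∈ E(G2) ✓
All 4 edges of G1 map to edges of G2, and |E(G1)| = |E(G2)| = 4, so φ is a bijection on edges as well as vertices. Hence G1 ≅ G2.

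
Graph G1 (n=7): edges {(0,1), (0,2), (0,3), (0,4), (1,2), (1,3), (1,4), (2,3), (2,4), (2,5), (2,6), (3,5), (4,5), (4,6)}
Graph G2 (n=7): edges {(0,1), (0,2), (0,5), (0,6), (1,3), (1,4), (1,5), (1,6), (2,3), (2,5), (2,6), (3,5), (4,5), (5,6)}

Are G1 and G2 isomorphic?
Yes, isomorphic

The graphs are isomorphic.
One valid mapping φ: V(G1) → V(G2): 0→0, 1→6, 2→5, 3→2, 4→1, 5→3, 6→4

Verify φ preserves adjacency — for each edge of G1, its image is an edge of G2:
  (0,1) → (φ(0),φ(1)) = (0,6) ∈ E(G2) ✓
  (0,2) → (φ(0),φ(2)) = (0,5) ∈ E(G2) ✓
  (0,3) → (φ(0),φ(3)) = (0,2) ∈ E(G2) ✓
  (0,4) → (φ(0),φ(4)) = (0,1) ∈ E(G2) ✓
  (1,2) → (φ(1),φ(2)) = (5,6) ∈ E(G2) ✓
  (1,3) → (φ(1),φ(3)) = (2,6) ∈ E(G2) ✓
  (1,4) → (φ(1),φ(4)) = (1,6) ∈ E(G2) ✓
  (2,3) → (φ(2),φ(3)) = (2,5) ∈ E(G2) ✓
  (2,4) → (φ(2),φ(4)) = (1,5) ∈ E(G2) ✓
  (2,5) → (φ(2),φ(5)) = (3,5) ∈ E(G2) ✓
  (2,6) → (φ(2),φ(6)) = (4,5) ∈ E(G2) ✓
  (3,5) → (φ(3),φ(5)) = (2,3) ∈ E(G2) ✓
  (4,5) → (φ(4),φ(5)) = (1,3) ∈ E(G2) ✓
  (4,6) → (φ(4),φ(6)) = (1,4) ∈ E(G2) ✓
All 14 edges of G1 map to edges of G2, and |E(G1)| = |E(G2)| = 14, so φ is a bijection on edges as well as vertices. Hence G1 ≅ G2.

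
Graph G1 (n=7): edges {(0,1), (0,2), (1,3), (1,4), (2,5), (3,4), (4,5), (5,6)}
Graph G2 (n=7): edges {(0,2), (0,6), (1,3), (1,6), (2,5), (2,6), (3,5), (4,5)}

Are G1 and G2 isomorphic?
Yes, isomorphic

The graphs are isomorphic.
One valid mapping φ: V(G1) → V(G2): 0→1, 1→6, 2→3, 3→0, 4→2, 5→5, 6→4

Verify φ preserves adjacency — for each edge of G1, its image is an edge of G2:
  (0,1) → (φ(0),φ(1)) = (1,6) ∈ E(G2) ✓
  (0,2) → (φ(0),φ(2)) = (1,3) ∈ E(G2) ✓
  (1,3) → (φ(1),φ(3)) = (0,6) ∈ E(G2) ✓
  (1,4) → (φ(1),φ(4)) = (2,6) ∈ E(G2) ✓
  (2,5) → (φ(2),φ(5)) = (3,5) ∈ E(G2) ✓
  (3,4) → (φ(3),φ(4)) = (0,2) ∈ E(G2) ✓
  (4,5) → (φ(4),φ(5)) = (2,5) ∈ E(G2) ✓
  (5,6) → (φ(5),φ(6)) = (4,5) ∈ E(G2) ✓
All 8 edges of G1 map to edges of G2, and |E(G1)| = |E(G2)| = 8, so φ is a bijection on edges as well as vertices. Hence G1 ≅ G2.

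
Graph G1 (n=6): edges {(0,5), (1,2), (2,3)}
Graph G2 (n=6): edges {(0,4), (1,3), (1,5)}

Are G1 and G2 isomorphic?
Yes, isomorphic

The graphs are isomorphic.
One valid mapping φ: V(G1) → V(G2): 0→4, 1→5, 2→1, 3→3, 4→2, 5→0

Verify φ preserves adjacency — for each edge of G1, its image is an edge of G2:
  (0,5) → (φ(0),φ(5)) = (0,4) ∈ E(G2) ✓
  (1,2) → (φ(1),φ(2)) = (1,5) ∈ E(G2) ✓
  (2,3) → (φ(2),φ(3)) = (1,3) ∈ E(G2) ✓
All 3 edges of G1 map to edges of G2, and |E(G1)| = |E(G2)| = 3, so φ is a bijection on edges as well as vertices. Hence G1 ≅ G2.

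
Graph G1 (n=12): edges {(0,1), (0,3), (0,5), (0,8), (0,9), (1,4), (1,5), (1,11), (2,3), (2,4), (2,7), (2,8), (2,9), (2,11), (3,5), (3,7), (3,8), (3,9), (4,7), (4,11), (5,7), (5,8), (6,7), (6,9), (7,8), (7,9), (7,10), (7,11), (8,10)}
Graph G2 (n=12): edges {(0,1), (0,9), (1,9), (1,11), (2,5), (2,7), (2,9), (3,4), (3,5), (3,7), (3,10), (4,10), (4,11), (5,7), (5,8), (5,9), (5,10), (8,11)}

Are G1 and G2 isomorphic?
No, not isomorphic

The graphs are NOT isomorphic.

Connected components of G1: 1 component(s) with vertex sets [[0, 1, 2, 3, 4, 5, 6, 7, 8, 9, 10, 11]], sizes [12].
Connected components of G2: 2 component(s) with vertex sets [[6], [0, 1, 2, 3, 4, 5, 7, 8, 9, 10, 11]], sizes [1, 11].
The number of connected components (and the multiset of component sizes) is an isomorphism invariant — an isomorphism maps each component of G1 bijectively onto a component of G2. Since G1 has 1 component(s) and G2 has 2, they cannot be isomorphic.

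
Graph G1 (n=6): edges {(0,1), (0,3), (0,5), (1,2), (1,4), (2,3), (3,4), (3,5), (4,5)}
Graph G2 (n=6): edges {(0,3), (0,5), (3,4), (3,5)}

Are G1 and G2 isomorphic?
No, not isomorphic

The graphs are NOT isomorphic.

Counting triangles (3-cliques): G1 has 2, G2 has 1.
Triangle count is an isomorphism invariant, so differing triangle counts rule out isomorphism.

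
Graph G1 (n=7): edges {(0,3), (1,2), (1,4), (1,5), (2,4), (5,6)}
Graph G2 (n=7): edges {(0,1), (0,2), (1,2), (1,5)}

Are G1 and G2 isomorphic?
No, not isomorphic

The graphs are NOT isomorphic.

Connected components of G1: 2 component(s) with vertex sets [[0, 3], [1, 2, 4, 5, 6]], sizes [2, 5].
Connected components of G2: 4 component(s) with vertex sets [[3], [4], [6], [0, 1, 2, 5]], sizes [1, 1, 1, 4].
The number of connected components (and the multiset of component sizes) is an isomorphism invariant — an isomorphism maps each component of G1 bijectively onto a component of G2. Since G1 has 2 component(s) and G2 has 4, they cannot be isomorphic.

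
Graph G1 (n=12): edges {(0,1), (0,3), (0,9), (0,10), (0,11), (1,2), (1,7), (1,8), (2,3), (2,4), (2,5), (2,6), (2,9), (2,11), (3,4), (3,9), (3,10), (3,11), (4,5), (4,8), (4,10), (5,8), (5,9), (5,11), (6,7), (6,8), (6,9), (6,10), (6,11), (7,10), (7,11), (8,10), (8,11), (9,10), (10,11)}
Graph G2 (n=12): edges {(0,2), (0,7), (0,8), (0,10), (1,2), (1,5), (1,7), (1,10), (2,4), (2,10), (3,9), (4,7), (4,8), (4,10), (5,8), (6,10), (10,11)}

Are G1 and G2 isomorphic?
No, not isomorphic

The graphs are NOT isomorphic.

Connected components of G1: 1 component(s) with vertex sets [[0, 1, 2, 3, 4, 5, 6, 7, 8, 9, 10, 11]], sizes [12].
Connected components of G2: 2 component(s) with vertex sets [[3, 9], [0, 1, 2, 4, 5, 6, 7, 8, 10, 11]], sizes [2, 10].
The number of connected components (and the multiset of component sizes) is an isomorphism invariant — an isomorphism maps each component of G1 bijectively onto a component of G2. Since G1 has 1 component(s) and G2 has 2, they cannot be isomorphic.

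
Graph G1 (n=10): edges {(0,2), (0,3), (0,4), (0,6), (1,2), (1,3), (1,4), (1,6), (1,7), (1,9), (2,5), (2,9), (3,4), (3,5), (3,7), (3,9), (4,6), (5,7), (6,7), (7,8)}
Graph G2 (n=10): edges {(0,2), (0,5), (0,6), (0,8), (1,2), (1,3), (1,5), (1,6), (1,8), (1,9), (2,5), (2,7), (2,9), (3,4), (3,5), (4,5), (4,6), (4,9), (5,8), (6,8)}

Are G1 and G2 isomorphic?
Yes, isomorphic

The graphs are isomorphic.
One valid mapping φ: V(G1) → V(G2): 0→6, 1→5, 2→4, 3→1, 4→8, 5→9, 6→0, 7→2, 8→7, 9→3

Verify φ preserves adjacency — for each edge of G1, its image is an edge of G2:
  (0,2) → (φ(0),φ(2)) = (4,6) ∈ E(G2) ✓
  (0,3) → (φ(0),φ(3)) = (1,6) ∈ E(G2) ✓
  (0,4) → (φ(0),φ(4)) = (6,8) ∈ E(G2) ✓
  (0,6) → (φ(0),φ(6)) = (0,6) ∈ E(G2) ✓
  (1,2) → (φ(1),φ(2)) = (4,5) ∈ E(G2) ✓
  (1,3) → (φ(1),φ(3)) = (1,5) ∈ E(G2) ✓
  (1,4) → (φ(1),φ(4)) = (5,8) ∈ E(G2) ✓
  (1,6) → (φ(1),φ(6)) = (0,5) ∈ E(G2) ✓
  (1,7) → (φ(1),φ(7)) = (2,5) ∈ E(G2) ✓
  (1,9) → (φ(1),φ(9)) = (3,5) ∈ E(G2) ✓
  (2,5) → (φ(2),φ(5)) = (4,9) ∈ E(G2) ✓
  (2,9) → (φ(2),φ(9)) = (3,4) ∈ E(G2) ✓
  (3,4) → (φ(3),φ(4)) = (1,8) ∈ E(G2) ✓
  (3,5) → (φ(3),φ(5)) = (1,9) ∈ E(G2) ✓
  (3,7) → (φ(3),φ(7)) = (1,2) ∈ E(G2) ✓
  (3,9) → (φ(3),φ(9)) = (1,3) ∈ E(G2) ✓
  (4,6) → (φ(4),φ(6)) = (0,8) ∈ E(G2) ✓
  (5,7) → (φ(5),φ(7)) = (2,9) ∈ E(G2) ✓
  (6,7) → (φ(6),φ(7)) = (0,2) ∈ E(G2) ✓
  (7,8) → (φ(7),φ(8)) = (2,7) ∈ E(G2) ✓
All 20 edges of G1 map to edges of G2, and |E(G1)| = |E(G2)| = 20, so φ is a bijection on edges as well as vertices. Hence G1 ≅ G2.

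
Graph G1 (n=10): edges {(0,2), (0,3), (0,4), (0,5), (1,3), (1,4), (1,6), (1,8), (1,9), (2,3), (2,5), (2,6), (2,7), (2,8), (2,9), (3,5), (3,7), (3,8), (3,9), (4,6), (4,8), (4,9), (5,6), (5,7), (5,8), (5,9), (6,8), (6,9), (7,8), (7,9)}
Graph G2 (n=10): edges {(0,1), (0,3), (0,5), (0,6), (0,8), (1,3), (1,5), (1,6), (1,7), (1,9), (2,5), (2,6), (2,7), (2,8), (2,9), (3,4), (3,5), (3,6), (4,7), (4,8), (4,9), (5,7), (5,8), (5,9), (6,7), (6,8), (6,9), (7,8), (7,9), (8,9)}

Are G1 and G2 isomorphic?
Yes, isomorphic

The graphs are isomorphic.
One valid mapping φ: V(G1) → V(G2): 0→4, 1→0, 2→9, 3→8, 4→3, 5→7, 6→1, 7→2, 8→6, 9→5

Verify φ preserves adjacency — for each edge of G1, its image is an edge of G2:
  (0,2) → (φ(0),φ(2)) = (4,9) ∈ E(G2) ✓
  (0,3) → (φ(0),φ(3)) = (4,8) ∈ E(G2) ✓
  (0,4) → (φ(0),φ(4)) = (3,4) ∈ E(G2) ✓
  (0,5) → (φ(0),φ(5)) = (4,7) ∈ E(G2) ✓
  (1,3) → (φ(1),φ(3)) = (0,8) ∈ E(G2) ✓
  (1,4) → (φ(1),φ(4)) = (0,3) ∈ E(G2) ✓
  (1,6) → (φ(1),φ(6)) = (0,1) ∈ E(G2) ✓
  (1,8) → (φ(1),φ(8)) = (0,6) ∈ E(G2) ✓
  (1,9) → (φ(1),φ(9)) = (0,5) ∈ E(G2) ✓
  (2,3) → (φ(2),φ(3)) = (8,9) ∈ E(G2) ✓
  (2,5) → (φ(2),φ(5)) = (7,9) ∈ E(G2) ✓
  (2,6) → (φ(2),φ(6)) = (1,9) ∈ E(G2) ✓
  (2,7) → (φ(2),φ(7)) = (2,9) ∈ E(G2) ✓
  (2,8) → (φ(2),φ(8)) = (6,9) ∈ E(G2) ✓
  (2,9) → (φ(2),φ(9)) = (5,9) ∈ E(G2) ✓
  (3,5) → (φ(3),φ(5)) = (7,8) ∈ E(G2) ✓
  (3,7) → (φ(3),φ(7)) = (2,8) ∈ E(G2) ✓
  (3,8) → (φ(3),φ(8)) = (6,8) ∈ E(G2) ✓
  (3,9) → (φ(3),φ(9)) = (5,8) ∈ E(G2) ✓
  (4,6) → (φ(4),φ(6)) = (1,3) ∈ E(G2) ✓
  (4,8) → (φ(4),φ(8)) = (3,6) ∈ E(G2) ✓
  (4,9) → (φ(4),φ(9)) = (3,5) ∈ E(G2) ✓
  (5,6) → (φ(5),φ(6)) = (1,7) ∈ E(G2) ✓
  (5,7) → (φ(5),φ(7)) = (2,7) ∈ E(G2) ✓
  (5,8) → (φ(5),φ(8)) = (6,7) ∈ E(G2) ✓
  (5,9) → (φ(5),φ(9)) = (5,7) ∈ E(G2) ✓
  (6,8) → (φ(6),φ(8)) = (1,6) ∈ E(G2) ✓
  (6,9) → (φ(6),φ(9)) = (1,5) ∈ E(G2) ✓
  (7,8) → (φ(7),φ(8)) = (2,6) ∈ E(G2) ✓
  (7,9) → (φ(7),φ(9)) = (2,5) ∈ E(G2) ✓
All 30 edges of G1 map to edges of G2, and |E(G1)| = |E(G2)| = 30, so φ is a bijection on edges as well as vertices. Hence G1 ≅ G2.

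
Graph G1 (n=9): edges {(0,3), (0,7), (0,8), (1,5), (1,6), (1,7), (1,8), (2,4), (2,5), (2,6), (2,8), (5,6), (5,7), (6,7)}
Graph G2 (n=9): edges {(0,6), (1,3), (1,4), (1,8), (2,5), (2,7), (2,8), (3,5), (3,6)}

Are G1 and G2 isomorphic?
No, not isomorphic

The graphs are NOT isomorphic.

Counting triangles (3-cliques): G1 has 5, G2 has 0.
Triangle count is an isomorphism invariant, so differing triangle counts rule out isomorphism.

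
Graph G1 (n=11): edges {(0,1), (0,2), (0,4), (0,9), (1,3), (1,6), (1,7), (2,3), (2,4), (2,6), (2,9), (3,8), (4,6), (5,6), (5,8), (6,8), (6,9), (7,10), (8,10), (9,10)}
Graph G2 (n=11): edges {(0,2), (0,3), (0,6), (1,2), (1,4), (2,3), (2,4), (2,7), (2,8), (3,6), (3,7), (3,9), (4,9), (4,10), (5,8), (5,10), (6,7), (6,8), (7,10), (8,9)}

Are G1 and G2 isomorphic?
Yes, isomorphic

The graphs are isomorphic.
One valid mapping φ: V(G1) → V(G2): 0→6, 1→8, 2→3, 3→9, 4→0, 5→1, 6→2, 7→5, 8→4, 9→7, 10→10

Verify φ preserves adjacency — for each edge of G1, its image is an edge of G2:
  (0,1) → (φ(0),φ(1)) = (6,8) ∈ E(G2) ✓
  (0,2) → (φ(0),φ(2)) = (3,6) ∈ E(G2) ✓
  (0,4) → (φ(0),φ(4)) = (0,6) ∈ E(G2) ✓
  (0,9) → (φ(0),φ(9)) = (6,7) ∈ E(G2) ✓
  (1,3) → (φ(1),φ(3)) = (8,9) ∈ E(G2) ✓
  (1,6) → (φ(1),φ(6)) = (2,8) ∈ E(G2) ✓
  (1,7) → (φ(1),φ(7)) = (5,8) ∈ E(G2) ✓
  (2,3) → (φ(2),φ(3)) = (3,9) ∈ E(G2) ✓
  (2,4) → (φ(2),φ(4)) = (0,3) ∈ E(G2) ✓
  (2,6) → (φ(2),φ(6)) = (2,3) ∈ E(G2) ✓
  (2,9) → (φ(2),φ(9)) = (3,7) ∈ E(G2) ✓
  (3,8) → (φ(3),φ(8)) = (4,9) ∈ E(G2) ✓
  (4,6) → (φ(4),φ(6)) = (0,2) ∈ E(G2) ✓
  (5,6) → (φ(5),φ(6)) = (1,2) ∈ E(G2) ✓
  (5,8) → (φ(5),φ(8)) = (1,4) ∈ E(G2) ✓
  (6,8) → (φ(6),φ(8)) = (2,4) ∈ E(G2) ✓
  (6,9) → (φ(6),φ(9)) = (2,7) ∈ E(G2) ✓
  (7,10) → (φ(7),φ(10)) = (5,10) ∈ E(G2) ✓
  (8,10) → (φ(8),φ(10)) = (4,10) ∈ E(G2) ✓
  (9,10) → (φ(9),φ(10)) = (7,10) ∈ E(G2) ✓
All 20 edges of G1 map to edges of G2, and |E(G1)| = |E(G2)| = 20, so φ is a bijection on edges as well as vertices. Hence G1 ≅ G2.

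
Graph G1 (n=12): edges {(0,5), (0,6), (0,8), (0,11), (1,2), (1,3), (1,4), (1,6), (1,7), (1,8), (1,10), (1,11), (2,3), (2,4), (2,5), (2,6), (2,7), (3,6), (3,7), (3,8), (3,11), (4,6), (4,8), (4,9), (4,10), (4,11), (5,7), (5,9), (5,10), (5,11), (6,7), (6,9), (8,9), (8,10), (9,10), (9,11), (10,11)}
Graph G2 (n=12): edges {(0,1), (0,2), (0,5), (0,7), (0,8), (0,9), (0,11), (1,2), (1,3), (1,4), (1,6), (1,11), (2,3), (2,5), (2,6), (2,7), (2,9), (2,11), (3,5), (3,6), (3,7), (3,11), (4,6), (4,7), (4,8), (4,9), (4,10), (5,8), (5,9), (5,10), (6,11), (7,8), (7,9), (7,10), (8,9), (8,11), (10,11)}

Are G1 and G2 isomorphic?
Yes, isomorphic

The graphs are isomorphic.
One valid mapping φ: V(G1) → V(G2): 0→10, 1→2, 2→1, 3→3, 4→0, 5→4, 6→11, 7→6, 8→5, 9→8, 10→9, 11→7

Verify φ preserves adjacency — for each edge of G1, its image is an edge of G2:
  (0,5) → (φ(0),φ(5)) = (4,10) ∈ E(G2) ✓
  (0,6) → (φ(0),φ(6)) = (10,11) ∈ E(G2) ✓
  (0,8) → (φ(0),φ(8)) = (5,10) ∈ E(G2) ✓
  (0,11) → (φ(0),φ(11)) = (7,10) ∈ E(G2) ✓
  (1,2) → (φ(1),φ(2)) = (1,2) ∈ E(G2) ✓
  (1,3) → (φ(1),φ(3)) = (2,3) ∈ E(G2) ✓
  (1,4) → (φ(1),φ(4)) = (0,2) ∈ E(G2) ✓
  (1,6) → (φ(1),φ(6)) = (2,11) ∈ E(G2) ✓
  (1,7) → (φ(1),φ(7)) = (2,6) ∈ E(G2) ✓
  (1,8) → (φ(1),φ(8)) = (2,5) ∈ E(G2) ✓
  (1,10) → (φ(1),φ(10)) = (2,9) ∈ E(G2) ✓
  (1,11) → (φ(1),φ(11)) = (2,7) ∈ E(G2) ✓
  (2,3) → (φ(2),φ(3)) = (1,3) ∈ E(G2) ✓
  (2,4) → (φ(2),φ(4)) = (0,1) ∈ E(G2) ✓
  (2,5) → (φ(2),φ(5)) = (1,4) ∈ E(G2) ✓
  (2,6) → (φ(2),φ(6)) = (1,11) ∈ E(G2) ✓
  (2,7) → (φ(2),φ(7)) = (1,6) ∈ E(G2) ✓
  (3,6) → (φ(3),φ(6)) = (3,11) ∈ E(G2) ✓
  (3,7) → (φ(3),φ(7)) = (3,6) ∈ E(G2) ✓
  (3,8) → (φ(3),φ(8)) = (3,5) ∈ E(G2) ✓
  (3,11) → (φ(3),φ(11)) = (3,7) ∈ E(G2) ✓
  (4,6) → (φ(4),φ(6)) = (0,11) ∈ E(G2) ✓
  (4,8) → (φ(4),φ(8)) = (0,5) ∈ E(G2) ✓
  (4,9) → (φ(4),φ(9)) = (0,8) ∈ E(G2) ✓
  (4,10) → (φ(4),φ(10)) = (0,9) ∈ E(G2) ✓
  (4,11) → (φ(4),φ(11)) = (0,7) ∈ E(G2) ✓
  (5,7) → (φ(5),φ(7)) = (4,6) ∈ E(G2) ✓
  (5,9) → (φ(5),φ(9)) = (4,8) ∈ E(G2) ✓
  (5,10) → (φ(5),φ(10)) = (4,9) ∈ E(G2) ✓
  (5,11) → (φ(5),φ(11)) = (4,7) ∈ E(G2) ✓
  (6,7) → (φ(6),φ(7)) = (6,11) ∈ E(G2) ✓
  (6,9) → (φ(6),φ(9)) = (8,11) ∈ E(G2) ✓
  (8,9) → (φ(8),φ(9)) = (5,8) ∈ E(G2) ✓
  (8,10) → (φ(8),φ(10)) = (5,9) ∈ E(G2) ✓
  (9,10) → (φ(9),φ(10)) = (8,9) ∈ E(G2) ✓
  (9,11) → (φ(9),φ(11)) = (7,8) ∈ E(G2) ✓
  (10,11) → (φ(10),φ(11)) = (7,9) ∈ E(G2) ✓
All 37 edges of G1 map to edges of G2, and |E(G1)| = |E(G2)| = 37, so φ is a bijection on edges as well as vertices. Hence G1 ≅ G2.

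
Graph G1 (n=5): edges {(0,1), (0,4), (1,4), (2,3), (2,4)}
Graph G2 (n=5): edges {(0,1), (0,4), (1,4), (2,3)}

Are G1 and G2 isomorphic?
No, not isomorphic

The graphs are NOT isomorphic.

Counting edges: G1 has 5 edge(s); G2 has 4 edge(s).
Edge count is an isomorphism invariant (a bijection on vertices induces a bijection on edges), so differing edge counts rule out isomorphism.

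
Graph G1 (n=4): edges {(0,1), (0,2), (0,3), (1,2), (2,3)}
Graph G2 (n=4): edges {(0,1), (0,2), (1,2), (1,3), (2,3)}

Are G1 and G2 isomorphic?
Yes, isomorphic

The graphs are isomorphic.
One valid mapping φ: V(G1) → V(G2): 0→2, 1→0, 2→1, 3→3

Verify φ preserves adjacency — for each edge of G1, its image is an edge of G2:
  (0,1) → (φ(0),φ(1)) = (0,2) ∈ E(G2) ✓
  (0,2) → (φ(0),φ(2)) = (1,2) ∈ E(G2) ✓
  (0,3) → (φ(0),φ(3)) = (2,3) ∈ E(G2) ✓
  (1,2) → (φ(1),φ(2)) = (0,1) ∈ E(G2) ✓
  (2,3) → (φ(2),φ(3)) = (1,3) ∈ E(G2) ✓
All 5 edges of G1 map to edges of G2, and |E(G1)| = |E(G2)| = 5, so φ is a bijection on edges as well as vertices. Hence G1 ≅ G2.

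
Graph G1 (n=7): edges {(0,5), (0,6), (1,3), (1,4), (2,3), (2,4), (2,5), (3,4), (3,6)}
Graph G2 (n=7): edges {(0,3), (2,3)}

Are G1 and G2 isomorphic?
No, not isomorphic

The graphs are NOT isomorphic.

Connected components of G1: 1 component(s) with vertex sets [[0, 1, 2, 3, 4, 5, 6]], sizes [7].
Connected components of G2: 5 component(s) with vertex sets [[1], [4], [5], [6], [0, 2, 3]], sizes [1, 1, 1, 1, 3].
The number of connected components (and the multiset of component sizes) is an isomorphism invariant — an isomorphism maps each component of G1 bijectively onto a component of G2. Since G1 has 1 component(s) and G2 has 5, they cannot be isomorphic.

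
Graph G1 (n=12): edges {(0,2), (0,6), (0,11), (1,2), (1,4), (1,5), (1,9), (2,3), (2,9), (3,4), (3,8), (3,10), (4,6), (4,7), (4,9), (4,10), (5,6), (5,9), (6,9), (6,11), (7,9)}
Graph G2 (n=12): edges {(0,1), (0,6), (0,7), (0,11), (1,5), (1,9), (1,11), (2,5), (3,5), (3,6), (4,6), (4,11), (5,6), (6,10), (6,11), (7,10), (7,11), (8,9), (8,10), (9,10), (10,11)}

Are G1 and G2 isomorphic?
Yes, isomorphic

The graphs are isomorphic.
One valid mapping φ: V(G1) → V(G2): 0→9, 1→0, 2→1, 3→5, 4→6, 5→7, 6→10, 7→4, 8→2, 9→11, 10→3, 11→8

Verify φ preserves adjacency — for each edge of G1, its image is an edge of G2:
  (0,2) → (φ(0),φ(2)) = (1,9) ∈ E(G2) ✓
  (0,6) → (φ(0),φ(6)) = (9,10) ∈ E(G2) ✓
  (0,11) → (φ(0),φ(11)) = (8,9) ∈ E(G2) ✓
  (1,2) → (φ(1),φ(2)) = (0,1) ∈ E(G2) ✓
  (1,4) → (φ(1),φ(4)) = (0,6) ∈ E(G2) ✓
  (1,5) → (φ(1),φ(5)) = (0,7) ∈ E(G2) ✓
  (1,9) → (φ(1),φ(9)) = (0,11) ∈ E(G2) ✓
  (2,3) → (φ(2),φ(3)) = (1,5) ∈ E(G2) ✓
  (2,9) → (φ(2),φ(9)) = (1,11) ∈ E(G2) ✓
  (3,4) → (φ(3),φ(4)) = (5,6) ∈ E(G2) ✓
  (3,8) → (φ(3),φ(8)) = (2,5) ∈ E(G2) ✓
  (3,10) → (φ(3),φ(10)) = (3,5) ∈ E(G2) ✓
  (4,6) → (φ(4),φ(6)) = (6,10) ∈ E(G2) ✓
  (4,7) → (φ(4),φ(7)) = (4,6) ∈ E(G2) ✓
  (4,9) → (φ(4),φ(9)) = (6,11) ∈ E(G2) ✓
  (4,10) → (φ(4),φ(10)) = (3,6) ∈ E(G2) ✓
  (5,6) → (φ(5),φ(6)) = (7,10) ∈ E(G2) ✓
  (5,9) → (φ(5),φ(9)) = (7,11) ∈ E(G2) ✓
  (6,9) → (φ(6),φ(9)) = (10,11) ∈ E(G2) ✓
  (6,11) → (φ(6),φ(11)) = (8,10) ∈ E(G2) ✓
  (7,9) → (φ(7),φ(9)) = (4,11) ∈ E(G2) ✓
All 21 edges of G1 map to edges of G2, and |E(G1)| = |E(G2)| = 21, so φ is a bijection on edges as well as vertices. Hence G1 ≅ G2.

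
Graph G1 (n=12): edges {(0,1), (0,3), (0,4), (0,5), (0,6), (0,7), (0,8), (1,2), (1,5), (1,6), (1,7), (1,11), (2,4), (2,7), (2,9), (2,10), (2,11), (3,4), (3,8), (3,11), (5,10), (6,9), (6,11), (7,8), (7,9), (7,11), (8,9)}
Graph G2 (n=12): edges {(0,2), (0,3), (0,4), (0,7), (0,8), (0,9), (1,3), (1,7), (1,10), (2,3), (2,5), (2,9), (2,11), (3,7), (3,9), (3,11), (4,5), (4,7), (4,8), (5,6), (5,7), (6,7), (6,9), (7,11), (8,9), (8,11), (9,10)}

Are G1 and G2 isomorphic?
Yes, isomorphic

The graphs are isomorphic.
One valid mapping φ: V(G1) → V(G2): 0→7, 1→3, 2→9, 3→5, 4→6, 5→1, 6→11, 7→0, 8→4, 9→8, 10→10, 11→2

Verify φ preserves adjacency — for each edge of G1, its image is an edge of G2:
  (0,1) → (φ(0),φ(1)) = (3,7) ∈ E(G2) ✓
  (0,3) → (φ(0),φ(3)) = (5,7) ∈ E(G2) ✓
  (0,4) → (φ(0),φ(4)) = (6,7) ∈ E(G2) ✓
  (0,5) → (φ(0),φ(5)) = (1,7) ∈ E(G2) ✓
  (0,6) → (φ(0),φ(6)) = (7,11) ∈ E(G2) ✓
  (0,7) → (φ(0),φ(7)) = (0,7) ∈ E(G2) ✓
  (0,8) → (φ(0),φ(8)) = (4,7) ∈ E(G2) ✓
  (1,2) → (φ(1),φ(2)) = (3,9) ∈ E(G2) ✓
  (1,5) → (φ(1),φ(5)) = (1,3) ∈ E(G2) ✓
  (1,6) → (φ(1),φ(6)) = (3,11) ∈ E(G2) ✓
  (1,7) → (φ(1),φ(7)) = (0,3) ∈ E(G2) ✓
  (1,11) → (φ(1),φ(11)) = (2,3) ∈ E(G2) ✓
  (2,4) → (φ(2),φ(4)) = (6,9) ∈ E(G2) ✓
  (2,7) → (φ(2),φ(7)) = (0,9) ∈ E(G2) ✓
  (2,9) → (φ(2),φ(9)) = (8,9) ∈ E(G2) ✓
  (2,10) → (φ(2),φ(10)) = (9,10) ∈ E(G2) ✓
  (2,11) → (φ(2),φ(11)) = (2,9) ∈ E(G2) ✓
  (3,4) → (φ(3),φ(4)) = (5,6) ∈ E(G2) ✓
  (3,8) → (φ(3),φ(8)) = (4,5) ∈ E(G2) ✓
  (3,11) → (φ(3),φ(11)) = (2,5) ∈ E(G2) ✓
  (5,10) → (φ(5),φ(10)) = (1,10) ∈ E(G2) ✓
  (6,9) → (φ(6),φ(9)) = (8,11) ∈ E(G2) ✓
  (6,11) → (φ(6),φ(11)) = (2,11) ∈ E(G2) ✓
  (7,8) → (φ(7),φ(8)) = (0,4) ∈ E(G2) ✓
  (7,9) → (φ(7),φ(9)) = (0,8) ∈ E(G2) ✓
  (7,11) → (φ(7),φ(11)) = (0,2) ∈ E(G2) ✓
  (8,9) → (φ(8),φ(9)) = (4,8) ∈ E(G2) ✓
All 27 edges of G1 map to edges of G2, and |E(G1)| = |E(G2)| = 27, so φ is a bijection on edges as well as vertices. Hence G1 ≅ G2.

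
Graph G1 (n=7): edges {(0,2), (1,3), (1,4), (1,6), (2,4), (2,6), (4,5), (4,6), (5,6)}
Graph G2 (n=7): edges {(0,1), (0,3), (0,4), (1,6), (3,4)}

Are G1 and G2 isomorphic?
No, not isomorphic

The graphs are NOT isomorphic.

Connected components of G1: 1 component(s) with vertex sets [[0, 1, 2, 3, 4, 5, 6]], sizes [7].
Connected components of G2: 3 component(s) with vertex sets [[2], [5], [0, 1, 3, 4, 6]], sizes [1, 1, 5].
The number of connected components (and the multiset of component sizes) is an isomorphism invariant — an isomorphism maps each component of G1 bijectively onto a component of G2. Since G1 has 1 component(s) and G2 has 3, they cannot be isomorphic.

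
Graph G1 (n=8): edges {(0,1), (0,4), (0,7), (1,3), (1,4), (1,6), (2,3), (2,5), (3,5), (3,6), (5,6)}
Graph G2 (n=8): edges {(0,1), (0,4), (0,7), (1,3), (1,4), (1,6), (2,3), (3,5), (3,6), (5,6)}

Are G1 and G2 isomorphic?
No, not isomorphic

The graphs are NOT isomorphic.

Counting edges: G1 has 11 edge(s); G2 has 10 edge(s).
Edge count is an isomorphism invariant (a bijection on vertices induces a bijection on edges), so differing edge counts rule out isomorphism.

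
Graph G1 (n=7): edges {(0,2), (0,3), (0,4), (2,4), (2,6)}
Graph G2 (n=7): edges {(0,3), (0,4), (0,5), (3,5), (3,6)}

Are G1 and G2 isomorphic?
Yes, isomorphic

The graphs are isomorphic.
One valid mapping φ: V(G1) → V(G2): 0→3, 1→1, 2→0, 3→6, 4→5, 5→2, 6→4

Verify φ preserves adjacency — for each edge of G1, its image is an edge of G2:
  (0,2) → (φ(0),φ(2)) = (0,3) ∈ E(G2) ✓
  (0,3) → (φ(0),φ(3)) = (3,6) ∈ E(G2) ✓
  (0,4) → (φ(0),φ(4)) = (3,5) ∈ E(G2) ✓
  (2,4) → (φ(2),φ(4)) = (0,5) ∈ E(G2) ✓
  (2,6) → (φ(2),φ(6)) = (0,4) ∈ E(G2) ✓
All 5 edges of G1 map to edges of G2, and |E(G1)| = |E(G2)| = 5, so φ is a bijection on edges as well as vertices. Hence G1 ≅ G2.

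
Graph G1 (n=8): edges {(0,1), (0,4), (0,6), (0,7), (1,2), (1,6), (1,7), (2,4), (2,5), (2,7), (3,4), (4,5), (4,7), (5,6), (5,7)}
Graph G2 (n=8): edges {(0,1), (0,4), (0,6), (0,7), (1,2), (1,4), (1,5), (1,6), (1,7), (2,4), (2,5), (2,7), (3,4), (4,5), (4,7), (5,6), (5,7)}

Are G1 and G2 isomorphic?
No, not isomorphic

The graphs are NOT isomorphic.

Counting edges: G1 has 15 edge(s); G2 has 17 edge(s).
Edge count is an isomorphism invariant (a bijection on vertices induces a bijection on edges), so differing edge counts rule out isomorphism.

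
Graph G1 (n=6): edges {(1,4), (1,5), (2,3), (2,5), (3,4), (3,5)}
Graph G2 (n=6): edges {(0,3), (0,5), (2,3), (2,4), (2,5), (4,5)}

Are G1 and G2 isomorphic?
Yes, isomorphic

The graphs are isomorphic.
One valid mapping φ: V(G1) → V(G2): 0→1, 1→0, 2→4, 3→2, 4→3, 5→5

Verify φ preserves adjacency — for each edge of G1, its image is an edge of G2:
  (1,4) → (φ(1),φ(4)) = (0,3) ∈ E(G2) ✓
  (1,5) → (φ(1),φ(5)) = (0,5) ∈ E(G2) ✓
  (2,3) → (φ(2),φ(3)) = (2,4) ∈ E(G2) ✓
  (2,5) → (φ(2),φ(5)) = (4,5) ∈ E(G2) ✓
  (3,4) → (φ(3),φ(4)) = (2,3) ∈ E(G2) ✓
  (3,5) → (φ(3),φ(5)) = (2,5) ∈ E(G2) ✓
All 6 edges of G1 map to edges of G2, and |E(G1)| = |E(G2)| = 6, so φ is a bijection on edges as well as vertices. Hence G1 ≅ G2.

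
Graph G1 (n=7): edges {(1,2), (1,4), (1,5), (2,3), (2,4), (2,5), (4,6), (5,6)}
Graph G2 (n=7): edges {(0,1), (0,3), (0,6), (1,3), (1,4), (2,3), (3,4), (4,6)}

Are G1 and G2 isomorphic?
Yes, isomorphic

The graphs are isomorphic.
One valid mapping φ: V(G1) → V(G2): 0→5, 1→1, 2→3, 3→2, 4→4, 5→0, 6→6

Verify φ preserves adjacency — for each edge of G1, its image is an edge of G2:
  (1,2) → (φ(1),φ(2)) = (1,3) ∈ E(G2) ✓
  (1,4) → (φ(1),φ(4)) = (1,4) ∈ E(G2) ✓
  (1,5) → (φ(1),φ(5)) = (0,1) ∈ E(G2) ✓
  (2,3) → (φ(2),φ(3)) = (2,3) ∈ E(G2) ✓
  (2,4) → (φ(2),φ(4)) = (3,4) ∈ E(G2) ✓
  (2,5) → (φ(2),φ(5)) = (0,3) ∈ E(G2) ✓
  (4,6) → (φ(4),φ(6)) = (4,6) ∈ E(G2) ✓
  (5,6) → (φ(5),φ(6)) = (0,6) ∈ E(G2) ✓
All 8 edges of G1 map to edges of G2, and |E(G1)| = |E(G2)| = 8, so φ is a bijection on edges as well as vertices. Hence G1 ≅ G2.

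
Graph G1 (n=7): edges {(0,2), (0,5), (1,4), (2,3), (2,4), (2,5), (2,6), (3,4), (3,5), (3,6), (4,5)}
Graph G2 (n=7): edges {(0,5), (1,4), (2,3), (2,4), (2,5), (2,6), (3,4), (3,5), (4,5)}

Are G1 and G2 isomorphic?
No, not isomorphic

The graphs are NOT isomorphic.

Counting edges: G1 has 11 edge(s); G2 has 9 edge(s).
Edge count is an isomorphism invariant (a bijection on vertices induces a bijection on edges), so differing edge counts rule out isomorphism.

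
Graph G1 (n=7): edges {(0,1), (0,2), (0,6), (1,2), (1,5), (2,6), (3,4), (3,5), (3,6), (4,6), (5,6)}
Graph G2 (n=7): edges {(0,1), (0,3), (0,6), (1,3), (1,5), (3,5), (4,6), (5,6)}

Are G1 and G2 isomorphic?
No, not isomorphic

The graphs are NOT isomorphic.

Degrees in G1: deg(0)=3, deg(1)=3, deg(2)=3, deg(3)=3, deg(4)=2, deg(5)=3, deg(6)=5.
Sorted degree sequence of G1: [5, 3, 3, 3, 3, 3, 2].
Degrees in G2: deg(0)=3, deg(1)=3, deg(2)=0, deg(3)=3, deg(4)=1, deg(5)=3, deg(6)=3.
Sorted degree sequence of G2: [3, 3, 3, 3, 3, 1, 0].
The (sorted) degree sequence is an isomorphism invariant, so since G1 and G2 have different degree sequences they cannot be isomorphic.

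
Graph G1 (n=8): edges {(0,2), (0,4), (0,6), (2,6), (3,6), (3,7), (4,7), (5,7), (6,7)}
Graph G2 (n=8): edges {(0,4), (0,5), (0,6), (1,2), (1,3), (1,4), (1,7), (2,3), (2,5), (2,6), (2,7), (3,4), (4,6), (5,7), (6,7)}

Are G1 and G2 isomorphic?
No, not isomorphic

The graphs are NOT isomorphic.

Counting triangles (3-cliques): G1 has 2, G2 has 6.
Triangle count is an isomorphism invariant, so differing triangle counts rule out isomorphism.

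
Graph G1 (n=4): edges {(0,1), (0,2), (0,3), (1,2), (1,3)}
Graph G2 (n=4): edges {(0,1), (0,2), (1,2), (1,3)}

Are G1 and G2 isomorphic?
No, not isomorphic

The graphs are NOT isomorphic.

Counting triangles (3-cliques): G1 has 2, G2 has 1.
Triangle count is an isomorphism invariant, so differing triangle counts rule out isomorphism.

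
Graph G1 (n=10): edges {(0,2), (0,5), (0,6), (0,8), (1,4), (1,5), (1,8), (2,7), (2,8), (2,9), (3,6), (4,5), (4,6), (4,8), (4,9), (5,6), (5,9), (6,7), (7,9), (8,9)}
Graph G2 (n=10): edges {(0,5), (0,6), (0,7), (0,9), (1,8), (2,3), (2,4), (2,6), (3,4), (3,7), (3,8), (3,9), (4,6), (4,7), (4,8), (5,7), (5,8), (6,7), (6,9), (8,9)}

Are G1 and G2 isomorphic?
Yes, isomorphic

The graphs are isomorphic.
One valid mapping φ: V(G1) → V(G2): 0→9, 1→2, 2→0, 3→1, 4→4, 5→3, 6→8, 7→5, 8→6, 9→7

Verify φ preserves adjacency — for each edge of G1, its image is an edge of G2:
  (0,2) → (φ(0),φ(2)) = (0,9) ∈ E(G2) ✓
  (0,5) → (φ(0),φ(5)) = (3,9) ∈ E(G2) ✓
  (0,6) → (φ(0),φ(6)) = (8,9) ∈ E(G2) ✓
  (0,8) → (φ(0),φ(8)) = (6,9) ∈ E(G2) ✓
  (1,4) → (φ(1),φ(4)) = (2,4) ∈ E(G2) ✓
  (1,5) → (φ(1),φ(5)) = (2,3) ∈ E(G2) ✓
  (1,8) → (φ(1),φ(8)) = (2,6) ∈ E(G2) ✓
  (2,7) → (φ(2),φ(7)) = (0,5) ∈ E(G2) ✓
  (2,8) → (φ(2),φ(8)) = (0,6) ∈ E(G2) ✓
  (2,9) → (φ(2),φ(9)) = (0,7) ∈ E(G2) ✓
  (3,6) → (φ(3),φ(6)) = (1,8) ∈ E(G2) ✓
  (4,5) → (φ(4),φ(5)) = (3,4) ∈ E(G2) ✓
  (4,6) → (φ(4),φ(6)) = (4,8) ∈ E(G2) ✓
  (4,8) → (φ(4),φ(8)) = (4,6) ∈ E(G2) ✓
  (4,9) → (φ(4),φ(9)) = (4,7) ∈ E(G2) ✓
  (5,6) → (φ(5),φ(6)) = (3,8) ∈ E(G2) ✓
  (5,9) → (φ(5),φ(9)) = (3,7) ∈ E(G2) ✓
  (6,7) → (φ(6),φ(7)) = (5,8) ∈ E(G2) ✓
  (7,9) → (φ(7),φ(9)) = (5,7) ∈ E(G2) ✓
  (8,9) → (φ(8),φ(9)) = (6,7) ∈ E(G2) ✓
All 20 edges of G1 map to edges of G2, and |E(G1)| = |E(G2)| = 20, so φ is a bijection on edges as well as vertices. Hence G1 ≅ G2.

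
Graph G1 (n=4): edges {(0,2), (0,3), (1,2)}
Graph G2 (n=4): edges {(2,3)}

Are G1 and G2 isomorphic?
No, not isomorphic

The graphs are NOT isomorphic.

Connected components of G1: 1 component(s) with vertex sets [[0, 1, 2, 3]], sizes [4].
Connected components of G2: 3 component(s) with vertex sets [[0], [1], [2, 3]], sizes [1, 1, 2].
The number of connected components (and the multiset of component sizes) is an isomorphism invariant — an isomorphism maps each component of G1 bijectively onto a component of G2. Since G1 has 1 component(s) and G2 has 3, they cannot be isomorphic.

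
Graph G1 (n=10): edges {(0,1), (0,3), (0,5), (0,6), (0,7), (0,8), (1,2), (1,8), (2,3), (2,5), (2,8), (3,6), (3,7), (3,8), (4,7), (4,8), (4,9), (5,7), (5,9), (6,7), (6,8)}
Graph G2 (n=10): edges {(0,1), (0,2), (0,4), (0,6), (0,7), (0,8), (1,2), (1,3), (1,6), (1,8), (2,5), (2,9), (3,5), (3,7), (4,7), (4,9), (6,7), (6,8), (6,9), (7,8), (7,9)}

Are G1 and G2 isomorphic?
Yes, isomorphic

The graphs are isomorphic.
One valid mapping φ: V(G1) → V(G2): 0→0, 1→4, 2→9, 3→6, 4→3, 5→2, 6→8, 7→1, 8→7, 9→5

Verify φ preserves adjacency — for each edge of G1, its image is an edge of G2:
  (0,1) → (φ(0),φ(1)) = (0,4) ∈ E(G2) ✓
  (0,3) → (φ(0),φ(3)) = (0,6) ∈ E(G2) ✓
  (0,5) → (φ(0),φ(5)) = (0,2) ∈ E(G2) ✓
  (0,6) → (φ(0),φ(6)) = (0,8) ∈ E(G2) ✓
  (0,7) → (φ(0),φ(7)) = (0,1) ∈ E(G2) ✓
  (0,8) → (φ(0),φ(8)) = (0,7) ∈ E(G2) ✓
  (1,2) → (φ(1),φ(2)) = (4,9) ∈ E(G2) ✓
  (1,8) → (φ(1),φ(8)) = (4,7) ∈ E(G2) ✓
  (2,3) → (φ(2),φ(3)) = (6,9) ∈ E(G2) ✓
  (2,5) → (φ(2),φ(5)) = (2,9) ∈ E(G2) ✓
  (2,8) → (φ(2),φ(8)) = (7,9) ∈ E(G2) ✓
  (3,6) → (φ(3),φ(6)) = (6,8) ∈ E(G2) ✓
  (3,7) → (φ(3),φ(7)) = (1,6) ∈ E(G2) ✓
  (3,8) → (φ(3),φ(8)) = (6,7) ∈ E(G2) ✓
  (4,7) → (φ(4),φ(7)) = (1,3) ∈ E(G2) ✓
  (4,8) → (φ(4),φ(8)) = (3,7) ∈ E(G2) ✓
  (4,9) → (φ(4),φ(9)) = (3,5) ∈ E(G2) ✓
  (5,7) → (φ(5),φ(7)) = (1,2) ∈ E(G2) ✓
  (5,9) → (φ(5),φ(9)) = (2,5) ∈ E(G2) ✓
  (6,7) → (φ(6),φ(7)) = (1,8) ∈ E(G2) ✓
  (6,8) → (φ(6),φ(8)) = (7,8) ∈ E(G2) ✓
All 21 edges of G1 map to edges of G2, and |E(G1)| = |E(G2)| = 21, so φ is a bijection on edges as well as vertices. Hence G1 ≅ G2.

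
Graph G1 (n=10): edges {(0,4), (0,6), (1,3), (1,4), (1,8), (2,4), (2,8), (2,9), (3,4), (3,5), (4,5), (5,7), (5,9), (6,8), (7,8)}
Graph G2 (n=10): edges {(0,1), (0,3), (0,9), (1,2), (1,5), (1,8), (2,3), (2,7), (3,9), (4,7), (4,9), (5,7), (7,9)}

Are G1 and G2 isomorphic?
No, not isomorphic

The graphs are NOT isomorphic.

Connected components of G1: 1 component(s) with vertex sets [[0, 1, 2, 3, 4, 5, 6, 7, 8, 9]], sizes [10].
Connected components of G2: 2 component(s) with vertex sets [[6], [0, 1, 2, 3, 4, 5, 7, 8, 9]], sizes [1, 9].
The number of connected components (and the multiset of component sizes) is an isomorphism invariant — an isomorphism maps each component of G1 bijectively onto a component of G2. Since G1 has 1 component(s) and G2 has 2, they cannot be isomorphic.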